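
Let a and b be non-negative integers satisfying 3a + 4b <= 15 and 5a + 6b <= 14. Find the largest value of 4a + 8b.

16

Relaxing integrality, the LP optimum is 18.67 at (a,b) = (0, 2.33), which is not an integer point.
(a,b)=(0,2): 3·0+4·2=8≤15, 5·0+6·2=12≤14, objective 16.
(a,b)=(1,1): 3·1+4·1=7≤15, 5·1+6·1=11≤14, objective 12.
(a,b)=(0,1): 3·0+4·1=4≤15, 5·0+6·1=6≤14, objective 8.
Maximum is 16 at (a,b)=(0,2).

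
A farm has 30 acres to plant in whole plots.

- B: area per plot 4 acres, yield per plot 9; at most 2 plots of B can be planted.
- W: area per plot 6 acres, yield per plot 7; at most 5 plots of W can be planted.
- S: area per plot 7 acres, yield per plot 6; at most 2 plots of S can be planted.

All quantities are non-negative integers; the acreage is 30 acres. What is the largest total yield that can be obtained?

This is a bounded integer knapsack.
Take 2×B and 3×W: area 26 ≤ 30, yield 2·9 + 3·7 = 39.
B has the best ratio (9/4) and is taken to its limit of 2; remaining capacity is filled optimally with the others.

39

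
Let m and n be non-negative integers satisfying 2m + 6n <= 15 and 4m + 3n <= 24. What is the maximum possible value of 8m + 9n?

The continuous relaxation peaks at (5.5, 0.667) with value 50.00; rounding to a feasible lattice point costs some objective.
(m,n)=(6,0): 2·6+6·0=12≤15, 4·6+3·0=24≤24, objective 48.
(m,n)=(4,1): 2·4+6·1=14≤15, 4·4+3·1=19≤24, objective 41.
No feasible integer point exceeds 48.

48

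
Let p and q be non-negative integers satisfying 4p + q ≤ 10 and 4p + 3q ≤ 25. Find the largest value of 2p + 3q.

(p,q)=(0,8) is feasible, giving 24.
(p,q)=(0,7) is feasible, giving 21.
The best lattice point is (0,8), giving 24.

24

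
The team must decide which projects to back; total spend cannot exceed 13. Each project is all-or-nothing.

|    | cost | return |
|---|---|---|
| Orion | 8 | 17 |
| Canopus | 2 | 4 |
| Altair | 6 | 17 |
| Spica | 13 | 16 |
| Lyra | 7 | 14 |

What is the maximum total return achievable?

This is a 0-1 knapsack instance.
Take Altair and Lyra: cost 6 + 7 = 13 ≤ 13, return 17 + 14 = 31.
No other feasible combination does better.

31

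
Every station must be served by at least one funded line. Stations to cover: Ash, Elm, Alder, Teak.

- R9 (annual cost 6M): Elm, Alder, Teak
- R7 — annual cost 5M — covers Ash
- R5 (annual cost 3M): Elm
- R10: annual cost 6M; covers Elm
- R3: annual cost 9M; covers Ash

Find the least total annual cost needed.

Choose R9 and R7: together they cover Ash, Elm, Alder, Teak — every station.
Total annual cost: 6 + 5 = 11.

11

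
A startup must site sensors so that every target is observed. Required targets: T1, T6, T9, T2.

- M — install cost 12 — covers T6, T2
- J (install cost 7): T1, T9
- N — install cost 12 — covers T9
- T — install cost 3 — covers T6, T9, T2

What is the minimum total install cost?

Choose J and T: together they cover T1, T6, T9, T2 — every target.
Total install cost: 7 + 3 = 10.
No cover costs less than 10.

10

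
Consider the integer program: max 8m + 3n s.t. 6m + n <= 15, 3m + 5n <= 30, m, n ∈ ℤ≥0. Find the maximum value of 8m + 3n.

25

(m,n)=(2,3) is feasible, giving 25.
(m,n)=(1,5) is feasible, giving 23.
(m,n)=(2,2) is feasible, giving 22.
(m,n)=(1,4) is feasible, giving 20.
Maximum is 25 at (m,n)=(2,3).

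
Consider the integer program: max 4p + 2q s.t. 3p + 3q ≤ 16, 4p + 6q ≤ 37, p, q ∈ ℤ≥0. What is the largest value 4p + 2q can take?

20

(p,q)=(5,0): 3·5+3·0=15≤16, 4·5+6·0=20≤37, objective 20.
(p,q)=(4,1): 3·4+3·1=15≤16, 4·4+6·1=22≤37, objective 18.
(p,q)=(4,0): 3·4+3·0=12≤16, 4·4+6·0=16≤37, objective 16.
The best lattice point is (5,0), giving 20.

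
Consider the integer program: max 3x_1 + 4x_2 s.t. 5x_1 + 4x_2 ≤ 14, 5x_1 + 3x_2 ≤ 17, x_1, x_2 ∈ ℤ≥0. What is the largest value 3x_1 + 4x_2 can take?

12

(x_1,x_2)=(0,3) is feasible, giving 12.
(x_1,x_2)=(1,2) is feasible, giving 11.
(x_1,x_2)=(0,2) is feasible, giving 8.
No feasible integer point exceeds 12.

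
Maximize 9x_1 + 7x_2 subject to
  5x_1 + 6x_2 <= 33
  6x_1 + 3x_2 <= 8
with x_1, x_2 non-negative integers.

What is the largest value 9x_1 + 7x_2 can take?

(x_1,x_2)=(0,2): 5·0+6·2=12≤33, 6·0+3·2=6≤8, objective 14.
(x_1,x_2)=(0,1): 5·0+6·1=6≤33, 6·0+3·1=3≤8, objective 7.
No feasible integer point exceeds 14.

14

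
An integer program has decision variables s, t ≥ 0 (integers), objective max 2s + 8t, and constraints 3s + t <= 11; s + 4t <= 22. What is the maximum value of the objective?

(s,t)=(2,5): 3·2+1·5=11≤11, 1·2+4·5=22≤22, objective 44.
(s,t)=(1,5): 3·1+1·5=8≤11, 1·1+4·5=21≤22, objective 42.
(s,t)=(2,4): 3·2+1·4=10≤11, 1·2+4·4=18≤22, objective 36.
(s,t)=(1,4): 3·1+1·4=7≤11, 1·1+4·4=17≤22, objective 34.
No feasible integer point exceeds 44.

44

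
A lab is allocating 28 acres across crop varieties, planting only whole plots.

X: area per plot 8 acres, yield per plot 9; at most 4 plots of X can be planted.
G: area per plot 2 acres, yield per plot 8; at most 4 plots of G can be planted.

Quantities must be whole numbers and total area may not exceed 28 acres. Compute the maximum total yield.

50

2×X and 4×G: area 24 ≤ 28, yield 2·9 + 4·8 = 50.
3×X and 2×G: area 28 ≤ 28, yield 3·9 + 2·8 = 43.
Best is 50.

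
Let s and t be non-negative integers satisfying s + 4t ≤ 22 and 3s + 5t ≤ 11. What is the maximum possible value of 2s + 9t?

(s,t)=(0,2): 1·0+4·2=8≤22, 3·0+5·2=10≤11, objective 18.
(s,t)=(1,1): 1·1+4·1=5≤22, 3·1+5·1=8≤11, objective 11.
(s,t)=(0,1): 1·0+4·1=4≤22, 3·0+5·1=5≤11, objective 9.
The best lattice point is (0,2), giving 18.

18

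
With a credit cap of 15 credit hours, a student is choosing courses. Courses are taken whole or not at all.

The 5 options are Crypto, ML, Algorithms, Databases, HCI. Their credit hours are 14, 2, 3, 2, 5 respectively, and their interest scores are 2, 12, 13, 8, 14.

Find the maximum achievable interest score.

47

Allowing fractional choices, the relaxed optimum would be about 47.4, but courses are indivisible.
ML + Algorithms + HCI: credit hours 2 + 3 + 5 = 10 ≤ 15, interest score 12 + 13 + 14 = 39.
ML + Algorithms + Databases + HCI: credit hours 2 + 3 + 2 + 5 = 12 ≤ 15, interest score 12 + 13 + 8 + 14 = 47.
Best is ML, Algorithms, Databases, and HCI with total interest score 47.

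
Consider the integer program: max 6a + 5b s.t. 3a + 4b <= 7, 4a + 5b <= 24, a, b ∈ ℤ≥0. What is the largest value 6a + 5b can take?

12

(a,b)=(2,0) is feasible, giving 12.
(a,b)=(1,1) is feasible, giving 11.
(a,b)=(1,0) is feasible, giving 6.
Maximum is 12 at (a,b)=(2,0).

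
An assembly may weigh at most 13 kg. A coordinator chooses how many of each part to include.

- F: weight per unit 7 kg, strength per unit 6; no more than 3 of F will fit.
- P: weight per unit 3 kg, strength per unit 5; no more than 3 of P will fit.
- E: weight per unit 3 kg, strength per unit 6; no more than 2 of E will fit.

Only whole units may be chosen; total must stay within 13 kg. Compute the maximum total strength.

22

3×P and 1×E: weight 12 ≤ 13, strength 3·5 + 1·6 = 21.
2×P and 2×E: weight 12 ≤ 13, strength 2·5 + 2·6 = 22.
Best is 22.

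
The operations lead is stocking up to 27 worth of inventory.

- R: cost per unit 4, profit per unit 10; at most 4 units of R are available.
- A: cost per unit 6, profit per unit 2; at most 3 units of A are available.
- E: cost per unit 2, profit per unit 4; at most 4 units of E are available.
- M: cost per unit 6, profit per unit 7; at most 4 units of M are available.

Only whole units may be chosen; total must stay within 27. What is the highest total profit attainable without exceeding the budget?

Take 4×R and 4×E: cost 24 ≤ 27, profit 4·10 + 4·4 = 56.
R has the best ratio (10/4) and is taken to its limit of 4; remaining capacity is filled optimally with the others.

56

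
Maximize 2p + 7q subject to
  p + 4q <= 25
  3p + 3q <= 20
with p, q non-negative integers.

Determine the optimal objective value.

The continuous relaxation peaks at (0.556, 6.11) with value 43.89; rounding to a feasible lattice point costs some objective.
(p,q)=(0,6): 1·0+4·6=24≤25, 3·0+3·6=18≤20, objective 42.
(p,q)=(1,5): 1·1+4·5=21≤25, 3·1+3·5=18≤20, objective 37.
(p,q)=(0,5): 1·0+4·5=20≤25, 3·0+3·5=15≤20, objective 35.
The best lattice point is (0,6), giving 42.

42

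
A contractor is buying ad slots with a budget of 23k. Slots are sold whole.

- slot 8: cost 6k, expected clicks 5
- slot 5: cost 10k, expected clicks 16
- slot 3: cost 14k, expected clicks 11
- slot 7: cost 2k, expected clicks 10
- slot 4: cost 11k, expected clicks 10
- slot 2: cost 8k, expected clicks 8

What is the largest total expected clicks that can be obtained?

Allowing fractional choices, the relaxed optimum would be about 36.7, but ad slots are indivisible.
slot 5 + slot 7 + slot 4: cost 10 + 2 + 11 = 23 ≤ 23, expected clicks 16 + 10 + 10 = 36.
slot 5 + slot 7 + slot 2: cost 10 + 2 + 8 = 20 ≤ 23, expected clicks 16 + 10 + 8 = 34.
slot 8 + slot 5 + slot 7: cost 6 + 10 + 2 = 18 ≤ 23, expected clicks 5 + 16 + 10 = 31.
Best is slot 5, slot 7, and slot 4 with total expected clicks 36.

36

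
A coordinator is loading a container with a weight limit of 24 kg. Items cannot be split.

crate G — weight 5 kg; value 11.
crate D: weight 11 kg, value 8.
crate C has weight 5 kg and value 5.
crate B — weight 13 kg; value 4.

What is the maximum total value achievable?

24

This is a 0-1 knapsack instance.
crate G + crate C + crate B: weight 5 + 5 + 13 = 23 ≤ 24, value 11 + 5 + 4 = 20.
crate G + crate D + crate C: weight 5 + 11 + 5 = 21 ≤ 24, value 11 + 8 + 5 = 24.
Best is crate G, crate D, and crate C with total value 24.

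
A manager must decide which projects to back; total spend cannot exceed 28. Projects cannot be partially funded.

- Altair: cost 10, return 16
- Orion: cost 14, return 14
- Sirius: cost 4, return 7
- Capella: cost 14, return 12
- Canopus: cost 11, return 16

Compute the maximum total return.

Allowing fractional choices, the relaxed optimum would be about 42.0, but projects are indivisible.
Altair + Sirius + Canopus: cost 10 + 4 + 11 = 25 ≤ 28, return 16 + 7 + 16 = 39.
Altair + Orion + Sirius: cost 10 + 14 + 4 = 28 ≤ 28, return 16 + 14 + 7 = 37.
Altair + Sirius + Capella: cost 10 + 4 + 14 = 28 ≤ 28, return 16 + 7 + 12 = 35.
Best is Altair, Sirius, and Canopus with total return 39.

39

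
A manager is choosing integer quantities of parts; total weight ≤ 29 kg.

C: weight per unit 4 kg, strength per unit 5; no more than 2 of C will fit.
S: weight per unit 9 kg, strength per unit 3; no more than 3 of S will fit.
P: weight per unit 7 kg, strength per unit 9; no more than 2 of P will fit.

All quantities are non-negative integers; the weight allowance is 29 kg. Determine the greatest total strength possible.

P has the best ratio (9/7); taking only P gives at most 2×9 = 18 (stopped by the supply cap of 2).
Mixing does better — 2×C and 2×P: weight 22 ≤ 29, strength 2·5 + 2·9 = 28.

28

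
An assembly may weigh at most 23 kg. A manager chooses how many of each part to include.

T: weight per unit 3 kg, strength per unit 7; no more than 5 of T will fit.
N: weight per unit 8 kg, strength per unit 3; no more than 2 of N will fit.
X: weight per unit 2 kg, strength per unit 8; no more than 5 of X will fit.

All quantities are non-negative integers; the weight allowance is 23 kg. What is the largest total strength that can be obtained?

X has the best ratio (8/2); taking only X gives at most 5×8 = 40 (stopped by the supply cap of 5).
Mixing does better — 4×T and 5×X: weight 22 ≤ 23, strength 4·7 + 5·8 = 68.

68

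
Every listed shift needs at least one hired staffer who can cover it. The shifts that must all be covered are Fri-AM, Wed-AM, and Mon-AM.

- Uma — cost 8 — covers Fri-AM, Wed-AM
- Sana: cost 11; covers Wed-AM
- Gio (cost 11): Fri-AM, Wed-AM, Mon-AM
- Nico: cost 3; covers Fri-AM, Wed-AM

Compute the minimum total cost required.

11

The greedy cost-per-new-shift heuristic would pick Nico and Gio for 14, but a cheaper cover exists.
Gio alone covers Fri-AM, Wed-AM, Mon-AM — every shift.
Total cost: 11.
No cover costs less than 11.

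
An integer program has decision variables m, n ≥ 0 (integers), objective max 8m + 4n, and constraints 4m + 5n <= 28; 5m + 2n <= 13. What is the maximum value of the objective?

The continuous relaxation peaks at (0.529, 5.18) with value 24.94; rounding to a feasible lattice point costs some objective.
(m,n)=(1,4): 4·1+5·4=24≤28, 5·1+2·4=13≤13, objective 24.
(m,n)=(0,5): 4·0+5·5=25≤28, 5·0+2·5=10≤13, objective 20.
(m,n)=(1,3): 4·1+5·3=19≤28, 5·1+2·3=11≤13, objective 20.
No feasible integer point exceeds 24.

24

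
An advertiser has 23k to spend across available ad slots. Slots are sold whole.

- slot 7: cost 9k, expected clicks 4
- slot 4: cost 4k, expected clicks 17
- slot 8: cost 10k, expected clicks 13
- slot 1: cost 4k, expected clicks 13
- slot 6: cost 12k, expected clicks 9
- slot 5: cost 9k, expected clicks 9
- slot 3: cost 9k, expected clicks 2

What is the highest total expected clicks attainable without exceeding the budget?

Allowing fractional choices, the relaxed optimum would be about 48.0, but ad slots are indivisible.
slot 4 + slot 8 + slot 1: cost 4 + 10 + 4 = 18 ≤ 23, expected clicks 17 + 13 + 13 = 43.
slot 4 + slot 1 + slot 5: cost 4 + 4 + 9 = 17 ≤ 23, expected clicks 17 + 13 + 9 = 39.
slot 4 + slot 1 + slot 6: cost 4 + 4 + 12 = 20 ≤ 23, expected clicks 17 + 13 + 9 = 39.
Best is slot 4, slot 8, and slot 1 with total expected clicks 43.

43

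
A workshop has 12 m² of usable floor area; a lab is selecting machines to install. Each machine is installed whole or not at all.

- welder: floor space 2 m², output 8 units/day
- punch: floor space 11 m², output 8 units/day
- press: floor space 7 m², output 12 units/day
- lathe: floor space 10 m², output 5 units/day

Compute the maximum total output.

Allowing fractional choices, the relaxed optimum would be about 22.2, but machines are indivisible.
welder + lathe: floor space 2 + 10 = 12 ≤ 12, output 8 + 5 = 13.
press: floor space 7 ≤ 12, output 12.
welder + press: floor space 2 + 7 = 9 ≤ 12, output 8 + 12 = 20.
Best is welder and press with total output 20.

20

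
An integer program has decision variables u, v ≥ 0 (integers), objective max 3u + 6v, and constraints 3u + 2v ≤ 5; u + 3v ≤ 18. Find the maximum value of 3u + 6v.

12

(u,v)=(0,2): 3·0+2·2=4≤5, 1·0+3·2=6≤18, objective 12.
(u,v)=(1,1): 3·1+2·1=5≤5, 1·1+3·1=4≤18, objective 9.
(u,v)=(0,1): 3·0+2·1=2≤5, 1·0+3·1=3≤18, objective 6.
Maximum is 12 at (u,v)=(0,2).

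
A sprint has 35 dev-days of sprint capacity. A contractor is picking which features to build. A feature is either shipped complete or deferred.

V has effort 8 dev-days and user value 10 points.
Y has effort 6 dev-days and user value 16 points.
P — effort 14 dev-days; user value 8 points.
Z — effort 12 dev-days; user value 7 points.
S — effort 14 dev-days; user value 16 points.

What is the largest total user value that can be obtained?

42

Allowing fractional choices, the relaxed optimum would be about 46.1, but features are indivisible.
Y + P + S: effort 6 + 14 + 14 = 34 ≤ 35, user value 16 + 8 + 16 = 40.
V + Y + S: effort 8 + 6 + 14 = 28 ≤ 35, user value 10 + 16 + 16 = 42.
Best is V, Y, and S with total user value 42.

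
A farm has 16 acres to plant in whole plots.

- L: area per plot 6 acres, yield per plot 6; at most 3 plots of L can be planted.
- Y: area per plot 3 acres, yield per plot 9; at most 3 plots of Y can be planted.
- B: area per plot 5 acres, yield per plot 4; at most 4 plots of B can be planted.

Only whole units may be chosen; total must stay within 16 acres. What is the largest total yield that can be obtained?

33

Y has the best ratio (9/3); taking only Y gives at most 3×9 = 27 (stopped by the supply cap of 3).
Mixing does better — 1×L and 3×Y: area 15 ≤ 16, yield 1·6 + 3·9 = 33.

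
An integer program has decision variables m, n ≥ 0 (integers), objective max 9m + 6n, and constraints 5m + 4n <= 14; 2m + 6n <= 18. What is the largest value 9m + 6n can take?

The continuous relaxation peaks at (2.8, 0) with value 25.20; rounding to a feasible lattice point costs some objective.
(m,n)=(2,1): 5·2+4·1=14≤14, 2·2+6·1=10≤18, objective 24.
(m,n)=(1,2): 5·1+4·2=13≤14, 2·1+6·2=14≤18, objective 21.
(m,n)=(2,0): 5·2+4·0=10≤14, 2·2+6·0=4≤18, objective 18.
No feasible integer point exceeds 24.

24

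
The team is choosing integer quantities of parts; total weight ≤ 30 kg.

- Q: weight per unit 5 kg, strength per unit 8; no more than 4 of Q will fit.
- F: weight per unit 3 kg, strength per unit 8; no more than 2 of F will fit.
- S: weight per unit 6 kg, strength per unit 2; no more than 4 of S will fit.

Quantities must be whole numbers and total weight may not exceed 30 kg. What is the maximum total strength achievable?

48

3×Q, 2×F, and 1×S: weight 27 ≤ 30, strength 3·8 + 2·8 + 1·2 = 42.
4×Q and 2×F: weight 26 ≤ 30, strength 4·8 + 2·8 = 48.
Best is 48.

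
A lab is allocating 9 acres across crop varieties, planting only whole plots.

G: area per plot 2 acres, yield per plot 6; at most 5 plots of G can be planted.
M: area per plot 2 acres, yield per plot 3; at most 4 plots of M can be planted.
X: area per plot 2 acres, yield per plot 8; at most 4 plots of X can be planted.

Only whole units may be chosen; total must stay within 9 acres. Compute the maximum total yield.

This is a bounded integer knapsack.
X has the best ratio (8/2); taking only X gives at most 4×8 = 32 (stopped by the area limit).
Optimal: 4×X: area 8 ≤ 9, yield 4·8 = 32.

32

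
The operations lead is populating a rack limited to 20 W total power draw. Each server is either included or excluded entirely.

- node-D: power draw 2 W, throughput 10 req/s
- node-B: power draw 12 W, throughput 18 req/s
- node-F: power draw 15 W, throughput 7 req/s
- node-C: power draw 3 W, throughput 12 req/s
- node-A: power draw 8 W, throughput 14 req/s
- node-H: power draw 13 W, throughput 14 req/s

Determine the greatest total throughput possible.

40

node-D + node-B + node-C: power draw 2 + 12 + 3 = 17 ≤ 20, throughput 10 + 18 + 12 = 40.
node-D + node-C + node-H: power draw 2 + 3 + 13 = 18 ≤ 20, throughput 10 + 12 + 14 = 36.
node-D + node-C + node-A: power draw 2 + 3 + 8 = 13 ≤ 20, throughput 10 + 12 + 14 = 36.
Best is node-D, node-B, and node-C with total throughput 40.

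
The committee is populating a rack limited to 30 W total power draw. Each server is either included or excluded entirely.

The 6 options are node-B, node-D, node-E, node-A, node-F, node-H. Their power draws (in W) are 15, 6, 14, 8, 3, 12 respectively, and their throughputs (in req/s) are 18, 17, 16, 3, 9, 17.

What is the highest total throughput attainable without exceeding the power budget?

Allowing fractional choices, the relaxed optimum would be about 53.8, but servers are indivisible.
node-D + node-A + node-F + node-H: power draw 6 + 8 + 3 + 12 = 29 ≤ 30, throughput 17 + 3 + 9 + 17 = 46.
node-B + node-D + node-F: power draw 15 + 6 + 3 = 24 ≤ 30, throughput 18 + 17 + 9 = 44.
Best is node-D, node-A, node-F, and node-H with total throughput 46.

46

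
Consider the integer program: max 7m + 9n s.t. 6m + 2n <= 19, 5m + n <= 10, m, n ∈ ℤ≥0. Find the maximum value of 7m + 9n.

81

(m,n)=(0,9): 6·0+2·9=18≤19, 5·0+1·9=9≤10, objective 81.
(m,n)=(0,8): 6·0+2·8=16≤19, 5·0+1·8=8≤10, objective 72.
Maximum is 81 at (m,n)=(0,9).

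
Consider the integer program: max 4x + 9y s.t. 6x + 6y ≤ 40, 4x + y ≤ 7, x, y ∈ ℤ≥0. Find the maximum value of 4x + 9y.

Relaxing integrality, the LP optimum is 60.00 at (x,y) = (0, 6.67), which is not an integer point.
(x,y)=(0,6): 6·0+6·6=36≤40, 4·0+1·6=6≤7, objective 54.
(x,y)=(0,5): 6·0+6·5=30≤40, 4·0+1·5=5≤7, objective 45.
Maximum is 54 at (x,y)=(0,6).

54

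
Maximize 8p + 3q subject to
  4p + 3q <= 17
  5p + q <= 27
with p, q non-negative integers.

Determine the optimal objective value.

(p,q)=(4,0) is feasible, giving 32.
(p,q)=(3,1) is feasible, giving 27.
No feasible integer point exceeds 32.

32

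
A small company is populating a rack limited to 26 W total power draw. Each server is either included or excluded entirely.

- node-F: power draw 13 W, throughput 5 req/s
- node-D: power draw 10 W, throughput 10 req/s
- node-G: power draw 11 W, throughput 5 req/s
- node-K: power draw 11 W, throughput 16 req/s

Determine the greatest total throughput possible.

Allowing fractional choices, the relaxed optimum would be about 28.3, but servers are indivisible.
node-G + node-K: power draw 11 + 11 = 22 ≤ 26, throughput 5 + 16 = 21.
node-D + node-K: power draw 10 + 11 = 21 ≤ 26, throughput 10 + 16 = 26.
Best is node-D and node-K with total throughput 26.

26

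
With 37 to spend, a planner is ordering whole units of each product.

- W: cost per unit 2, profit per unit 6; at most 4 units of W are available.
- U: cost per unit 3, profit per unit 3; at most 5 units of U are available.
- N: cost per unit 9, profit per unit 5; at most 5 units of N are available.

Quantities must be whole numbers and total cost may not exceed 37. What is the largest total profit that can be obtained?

44

This is a bounded integer knapsack.
4×W, 5×U, and 1×N: cost 32 ≤ 37, profit 4·6 + 5·3 + 1·5 = 44.
4×W, 3×U, and 2×N: cost 35 ≤ 37, profit 4·6 + 3·3 + 2·5 = 43.
Best is 44.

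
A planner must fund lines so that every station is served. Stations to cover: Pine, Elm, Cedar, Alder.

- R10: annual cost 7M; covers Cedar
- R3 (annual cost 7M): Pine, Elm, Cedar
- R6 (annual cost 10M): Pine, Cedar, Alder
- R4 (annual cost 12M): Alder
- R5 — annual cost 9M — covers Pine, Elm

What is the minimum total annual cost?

17

Choose R3 and R6: together they cover Pine, Elm, Cedar, Alder — every station.
Total annual cost: 7 + 10 = 17.
No cover costs less than 17.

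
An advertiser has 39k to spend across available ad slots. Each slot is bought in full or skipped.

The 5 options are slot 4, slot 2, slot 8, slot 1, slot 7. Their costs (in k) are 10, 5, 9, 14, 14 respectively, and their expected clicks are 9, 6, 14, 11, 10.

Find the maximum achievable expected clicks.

slot 4 + slot 2 + slot 8 + slot 7: cost 10 + 5 + 9 + 14 = 38 ≤ 39, expected clicks 9 + 6 + 14 + 10 = 39.
slot 4 + slot 2 + slot 8 + slot 1: cost 10 + 5 + 9 + 14 = 38 ≤ 39, expected clicks 9 + 6 + 14 + 11 = 40.
slot 8 + slot 1 + slot 7: cost 9 + 14 + 14 = 37 ≤ 39, expected clicks 14 + 11 + 10 = 35.
Best is slot 4, slot 2, slot 8, and slot 1 with total expected clicks 40.

40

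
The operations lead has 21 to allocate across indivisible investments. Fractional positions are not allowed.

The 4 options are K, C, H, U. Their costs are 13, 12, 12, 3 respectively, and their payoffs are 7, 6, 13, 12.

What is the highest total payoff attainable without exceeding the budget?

Take H and U: cost 12 + 3 = 15 ≤ 21, payoff 13 + 12 = 25.
No other feasible combination does better.

25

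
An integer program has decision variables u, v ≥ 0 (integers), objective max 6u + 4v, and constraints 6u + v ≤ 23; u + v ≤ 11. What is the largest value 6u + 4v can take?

The continuous relaxation peaks at (2.4, 8.6) with value 48.80; rounding to a feasible lattice point costs some objective.
(u,v)=(2,9): 6·2+1·9=21≤23, 1·2+1·9=11≤11, objective 48.
(u,v)=(1,10): 6·1+1·10=16≤23, 1·1+1·10=11≤11, objective 46.
(u,v)=(2,8): 6·2+1·8=20≤23, 1·2+1·8=10≤11, objective 44.
The best lattice point is (2,9), giving 48.

48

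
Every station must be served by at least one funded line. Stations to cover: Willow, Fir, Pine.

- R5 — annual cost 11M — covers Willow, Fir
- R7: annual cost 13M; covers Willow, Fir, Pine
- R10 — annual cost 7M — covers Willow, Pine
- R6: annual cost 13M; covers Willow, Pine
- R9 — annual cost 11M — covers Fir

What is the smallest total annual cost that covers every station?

This is a weighted set-cover instance.
R7 alone covers Willow, Fir, Pine — every station.
Total annual cost: 13.

13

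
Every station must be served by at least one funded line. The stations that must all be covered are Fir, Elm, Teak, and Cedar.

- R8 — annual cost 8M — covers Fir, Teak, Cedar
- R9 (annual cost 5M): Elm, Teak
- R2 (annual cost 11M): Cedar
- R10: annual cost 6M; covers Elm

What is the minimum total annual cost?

Choose R8 and R9: together they cover Fir, Elm, Teak, Cedar — every station.
Total annual cost: 8 + 5 = 13.
No cover costs less than 13.

13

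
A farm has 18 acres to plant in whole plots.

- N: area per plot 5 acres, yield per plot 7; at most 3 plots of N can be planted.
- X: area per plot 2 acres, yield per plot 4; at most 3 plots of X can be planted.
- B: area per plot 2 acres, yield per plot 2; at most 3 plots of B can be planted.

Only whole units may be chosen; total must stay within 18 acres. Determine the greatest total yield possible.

X has the best ratio (4/2); taking only X gives at most 3×4 = 12 (stopped by the supply cap of 3).
Mixing does better — 2×N, 3×X, and 1×B: area 18 ≤ 18, yield 2·7 + 3·4 + 1·2 = 28.

28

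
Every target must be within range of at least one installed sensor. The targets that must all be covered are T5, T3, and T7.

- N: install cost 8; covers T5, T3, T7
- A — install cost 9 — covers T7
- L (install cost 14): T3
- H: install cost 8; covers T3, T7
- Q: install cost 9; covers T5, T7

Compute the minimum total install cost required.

N alone covers T5, T3, T7 — every target.
Total install cost: 8.

8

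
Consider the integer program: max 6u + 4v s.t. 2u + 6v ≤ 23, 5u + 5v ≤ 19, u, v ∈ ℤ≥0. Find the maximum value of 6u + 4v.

18

Relaxing integrality, the LP optimum is 22.80 at (u,v) = (3.8, 0), which is not an integer point.
(u,v)=(3,0): 2·3+6·0=6≤23, 5·3+5·0=15≤19, objective 18.
(u,v)=(2,1): 2·2+6·1=10≤23, 5·2+5·1=15≤19, objective 16.
(u,v)=(2,0): 2·2+6·0=4≤23, 5·2+5·0=10≤19, objective 12.
The best lattice point is (3,0), giving 18.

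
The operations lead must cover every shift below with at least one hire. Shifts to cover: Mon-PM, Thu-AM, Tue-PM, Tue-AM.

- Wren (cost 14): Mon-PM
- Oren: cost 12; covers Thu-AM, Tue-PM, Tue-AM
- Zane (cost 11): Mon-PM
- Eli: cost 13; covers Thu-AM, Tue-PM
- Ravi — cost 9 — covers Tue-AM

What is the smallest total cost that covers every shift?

23

Choose Oren and Zane: together they cover Mon-PM, Thu-AM, Tue-PM, Tue-AM — every shift.
Total cost: 12 + 11 = 23.
No cover costs less than 23.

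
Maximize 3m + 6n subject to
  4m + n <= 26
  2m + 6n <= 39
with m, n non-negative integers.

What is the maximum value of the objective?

The continuous relaxation peaks at (5.32, 4.73) with value 44.32; rounding to a feasible lattice point costs some objective.
(m,n)=(4,5): 4·4+1·5=21≤26, 2·4+6·5=38≤39, objective 42.
(m,n)=(5,4): 4·5+1·4=24≤26, 2·5+6·4=34≤39, objective 39.
(m,n)=(3,5): 4·3+1·5=17≤26, 2·3+6·5=36≤39, objective 39.
Maximum is 42 at (m,n)=(4,5).

42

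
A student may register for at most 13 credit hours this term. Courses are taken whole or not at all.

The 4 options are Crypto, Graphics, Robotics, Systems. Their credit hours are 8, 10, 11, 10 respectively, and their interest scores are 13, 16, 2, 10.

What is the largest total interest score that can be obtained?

16

Allowing fractional choices, the relaxed optimum would be about 21.0, but courses are indivisible.
Graphics: credit hours 10 ≤ 13, interest score 16.
Crypto: credit hours 8 ≤ 13, interest score 13.
Systems: credit hours 10 ≤ 13, interest score 10.
Best is Graphics with total interest score 16.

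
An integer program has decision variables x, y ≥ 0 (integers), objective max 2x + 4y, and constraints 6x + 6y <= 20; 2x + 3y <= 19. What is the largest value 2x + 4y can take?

12

(x,y)=(0,3) is feasible, giving 12.
(x,y)=(1,2) is feasible, giving 10.
(x,y)=(0,2) is feasible, giving 8.
No feasible integer point exceeds 12.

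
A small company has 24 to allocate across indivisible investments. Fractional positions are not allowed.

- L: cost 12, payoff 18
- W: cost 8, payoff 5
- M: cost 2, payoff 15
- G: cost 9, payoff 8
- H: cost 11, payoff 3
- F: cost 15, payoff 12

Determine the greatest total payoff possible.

41

Allowing fractional choices, the relaxed optimum would be about 41.8, but investments are indivisible.
L + M + G: cost 12 + 2 + 9 = 23 ≤ 24, payoff 18 + 15 + 8 = 41.
L + W + M: cost 12 + 8 + 2 = 22 ≤ 24, payoff 18 + 5 + 15 = 38.
Best is L, M, and G with total payoff 41.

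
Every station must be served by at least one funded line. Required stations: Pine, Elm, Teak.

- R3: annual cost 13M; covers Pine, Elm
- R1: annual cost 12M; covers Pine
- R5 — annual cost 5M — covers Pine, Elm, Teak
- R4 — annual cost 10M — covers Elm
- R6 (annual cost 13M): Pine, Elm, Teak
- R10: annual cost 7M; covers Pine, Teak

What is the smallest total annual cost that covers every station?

5

R5 alone covers Pine, Elm, Teak — every station.
Total annual cost: 5.
No cover costs less than 5.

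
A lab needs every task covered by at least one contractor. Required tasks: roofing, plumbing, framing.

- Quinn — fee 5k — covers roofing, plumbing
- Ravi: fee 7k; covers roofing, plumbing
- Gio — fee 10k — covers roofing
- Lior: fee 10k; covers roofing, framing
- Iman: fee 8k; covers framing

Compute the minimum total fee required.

13

Choose Quinn and Iman: together they cover roofing, plumbing, framing — every task.
Total fee: 5 + 8 = 13.
No cover costs less than 13.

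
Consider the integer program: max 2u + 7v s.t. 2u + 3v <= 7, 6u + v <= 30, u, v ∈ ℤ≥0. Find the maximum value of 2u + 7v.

The continuous relaxation peaks at (0, 2.33) with value 16.33; rounding to a feasible lattice point costs some objective.
(u,v)=(0,2): 2·0+3·2=6≤7, 6·0+1·2=2≤30, objective 14.
(u,v)=(1,1): 2·1+3·1=5≤7, 6·1+1·1=7≤30, objective 9.
(u,v)=(0,1): 2·0+3·1=3≤7, 6·0+1·1=1≤30, objective 7.
The best lattice point is (0,2), giving 14.

14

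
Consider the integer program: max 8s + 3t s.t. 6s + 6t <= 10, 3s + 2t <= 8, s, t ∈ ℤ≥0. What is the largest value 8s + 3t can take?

8

Relaxing integrality, the LP optimum is 13.33 at (s,t) = (1.67, 0), which is not an integer point.
(s,t)=(1,0): 6·1+6·0=6≤10, 3·1+2·0=3≤8, objective 8.
(s,t)=(0,1): 6·0+6·1=6≤10, 3·0+2·1=2≤8, objective 3.
(s,t)=(0,0): 6·0+6·0=0≤10, 3·0+2·0=0≤8, objective 0.
Maximum is 8 at (s,t)=(1,0).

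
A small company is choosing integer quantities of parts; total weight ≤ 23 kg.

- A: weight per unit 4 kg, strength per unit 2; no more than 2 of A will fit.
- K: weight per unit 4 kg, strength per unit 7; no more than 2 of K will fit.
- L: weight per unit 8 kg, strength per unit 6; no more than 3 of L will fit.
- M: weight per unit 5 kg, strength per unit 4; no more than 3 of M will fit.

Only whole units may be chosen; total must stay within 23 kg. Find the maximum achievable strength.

This is a bounded integer knapsack.
2×K and 3×M: weight 23 ≤ 23, strength 2·7 + 3·4 = 26.
2×K, 1×L, and 1×M: weight 21 ≤ 23, strength 2·7 + 1·6 + 1·4 = 24.
Best is 26.

26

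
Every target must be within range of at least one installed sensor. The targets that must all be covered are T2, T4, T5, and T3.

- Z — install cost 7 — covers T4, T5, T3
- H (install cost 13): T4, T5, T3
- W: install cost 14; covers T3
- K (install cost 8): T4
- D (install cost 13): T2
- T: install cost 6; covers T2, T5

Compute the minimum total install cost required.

13

This is an integer covering problem.
Choose Z and T: together they cover T2, T4, T5, T3 — every target.
Total install cost: 7 + 6 = 13.
No cover costs less than 13.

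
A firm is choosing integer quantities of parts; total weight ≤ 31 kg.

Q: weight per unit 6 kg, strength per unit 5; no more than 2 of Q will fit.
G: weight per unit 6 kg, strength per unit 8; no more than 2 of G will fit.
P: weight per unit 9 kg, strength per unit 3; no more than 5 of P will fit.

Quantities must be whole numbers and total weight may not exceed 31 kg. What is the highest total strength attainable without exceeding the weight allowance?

26

This is a bounded integer knapsack.
G has the best ratio (8/6); taking only G gives at most 2×8 = 16 (stopped by the supply cap of 2).
Mixing does better — 2×Q and 2×G: weight 24 ≤ 31, strength 2·5 + 2·8 = 26.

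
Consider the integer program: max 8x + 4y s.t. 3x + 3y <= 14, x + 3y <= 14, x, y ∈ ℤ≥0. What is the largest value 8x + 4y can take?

32

Relaxing integrality, the LP optimum is 37.33 at (x,y) = (4.67, 0), which is not an integer point.
(x,y)=(4,0): 3·4+3·0=12≤14, 1·4+3·0=4≤14, objective 32.
(x,y)=(3,1): 3·3+3·1=12≤14, 1·3+3·1=6≤14, objective 28.
No feasible integer point exceeds 32.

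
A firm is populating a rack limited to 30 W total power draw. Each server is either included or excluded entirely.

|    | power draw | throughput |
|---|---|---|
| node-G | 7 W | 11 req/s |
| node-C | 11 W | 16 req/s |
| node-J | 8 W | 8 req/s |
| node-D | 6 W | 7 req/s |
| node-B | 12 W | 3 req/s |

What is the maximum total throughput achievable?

35

Allowing fractional choices, the relaxed optimum would be about 40.0, but servers are indivisible.
node-G + node-C + node-D: power draw 7 + 11 + 6 = 24 ≤ 30, throughput 11 + 16 + 7 = 34.
node-G + node-C + node-J: power draw 7 + 11 + 8 = 26 ≤ 30, throughput 11 + 16 + 8 = 35.
Best is node-G, node-C, and node-J with total throughput 35.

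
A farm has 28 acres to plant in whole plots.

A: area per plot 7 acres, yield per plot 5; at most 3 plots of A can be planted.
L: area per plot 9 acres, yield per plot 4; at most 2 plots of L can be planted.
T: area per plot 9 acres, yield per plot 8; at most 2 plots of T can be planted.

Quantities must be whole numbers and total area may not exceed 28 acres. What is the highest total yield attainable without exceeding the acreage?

1×L and 2×T: area 27 ≤ 28, yield 1·4 + 2·8 = 20.
1×A and 2×T: area 25 ≤ 28, yield 1·5 + 2·8 = 21.
Best is 21.

21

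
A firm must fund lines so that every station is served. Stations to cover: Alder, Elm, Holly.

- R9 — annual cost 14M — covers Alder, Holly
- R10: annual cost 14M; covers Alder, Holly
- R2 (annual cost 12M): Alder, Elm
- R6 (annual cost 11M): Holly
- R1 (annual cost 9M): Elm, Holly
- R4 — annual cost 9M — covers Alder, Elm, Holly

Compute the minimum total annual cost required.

9

R4 alone covers Alder, Elm, Holly — every station.
Total annual cost: 9.
No cover costs less than 9.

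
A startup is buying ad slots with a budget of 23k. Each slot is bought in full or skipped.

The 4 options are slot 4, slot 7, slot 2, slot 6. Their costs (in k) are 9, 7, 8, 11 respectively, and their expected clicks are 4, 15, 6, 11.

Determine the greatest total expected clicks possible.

26

slot 7 + slot 6: cost 7 + 11 = 18 ≤ 23, expected clicks 15 + 11 = 26.
slot 4 + slot 7: cost 9 + 7 = 16 ≤ 23, expected clicks 4 + 15 = 19.
slot 7 + slot 2: cost 7 + 8 = 15 ≤ 23, expected clicks 15 + 6 = 21.
Best is slot 7 and slot 6 with total expected clicks 26.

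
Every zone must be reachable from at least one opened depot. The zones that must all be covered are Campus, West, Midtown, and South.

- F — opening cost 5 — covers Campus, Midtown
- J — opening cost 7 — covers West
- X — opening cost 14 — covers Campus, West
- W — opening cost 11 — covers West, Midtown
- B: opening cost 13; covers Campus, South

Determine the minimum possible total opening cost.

The greedy cost-per-new-zone heuristic would pick F, J, and B for 25, but a cheaper cover exists.
Choose W and B: together they cover Campus, West, Midtown, South — every zone.
Total opening cost: 11 + 13 = 24.
No cover costs less than 24.

24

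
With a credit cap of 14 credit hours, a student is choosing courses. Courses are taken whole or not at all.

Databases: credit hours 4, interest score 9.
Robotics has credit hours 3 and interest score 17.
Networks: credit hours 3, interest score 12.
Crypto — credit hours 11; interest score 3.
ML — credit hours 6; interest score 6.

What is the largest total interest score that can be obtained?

Robotics + Networks + ML: credit hours 3 + 3 + 6 = 12 ≤ 14, interest score 17 + 12 + 6 = 35.
Databases + Robotics + Networks: credit hours 4 + 3 + 3 = 10 ≤ 14, interest score 9 + 17 + 12 = 38.
Best is Databases, Robotics, and Networks with total interest score 38.

38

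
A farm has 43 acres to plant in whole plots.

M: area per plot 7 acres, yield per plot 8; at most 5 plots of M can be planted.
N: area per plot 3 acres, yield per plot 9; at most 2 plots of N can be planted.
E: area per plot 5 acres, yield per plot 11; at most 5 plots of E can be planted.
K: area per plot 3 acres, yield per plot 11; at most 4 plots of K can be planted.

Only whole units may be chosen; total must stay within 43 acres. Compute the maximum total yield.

K has the best ratio (11/3); taking only K gives at most 4×11 = 44 (stopped by the supply cap of 4).
Mixing does better — 2×N, 5×E, and 4×K: area 43 ≤ 43, yield 2·9 + 5·11 + 4·11 = 117.

117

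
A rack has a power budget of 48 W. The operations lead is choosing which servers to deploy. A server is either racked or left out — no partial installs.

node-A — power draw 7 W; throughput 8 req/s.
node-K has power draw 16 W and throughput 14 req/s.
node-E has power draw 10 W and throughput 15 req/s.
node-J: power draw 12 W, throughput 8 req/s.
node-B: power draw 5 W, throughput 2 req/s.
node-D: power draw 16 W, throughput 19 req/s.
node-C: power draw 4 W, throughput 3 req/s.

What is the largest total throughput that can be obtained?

51

node-K + node-E + node-D + node-C: power draw 16 + 10 + 16 + 4 = 46 ≤ 48, throughput 14 + 15 + 19 + 3 = 51.
node-K + node-E + node-B + node-D: power draw 16 + 10 + 5 + 16 = 47 ≤ 48, throughput 14 + 15 + 2 + 19 = 50.
node-A + node-E + node-J + node-D: power draw 7 + 10 + 12 + 16 = 45 ≤ 48, throughput 8 + 15 + 8 + 19 = 50.
Best is node-K, node-E, node-D, and node-C with total throughput 51.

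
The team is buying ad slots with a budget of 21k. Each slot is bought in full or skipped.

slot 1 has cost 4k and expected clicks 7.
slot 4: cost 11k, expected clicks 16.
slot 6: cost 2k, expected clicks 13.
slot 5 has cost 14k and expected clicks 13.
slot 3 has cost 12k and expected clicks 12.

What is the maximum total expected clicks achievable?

36

Allowing fractional choices, the relaxed optimum would be about 40.0, but ad slots are indivisible.
slot 1 + slot 4 + slot 6: cost 4 + 11 + 2 = 17 ≤ 21, expected clicks 7 + 16 + 13 = 36.
slot 1 + slot 6 + slot 5: cost 4 + 2 + 14 = 20 ≤ 21, expected clicks 7 + 13 + 13 = 33.
Best is slot 1, slot 4, and slot 6 with total expected clicks 36.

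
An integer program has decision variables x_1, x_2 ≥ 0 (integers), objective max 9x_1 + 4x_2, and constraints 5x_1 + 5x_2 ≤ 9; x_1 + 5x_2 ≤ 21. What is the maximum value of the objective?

9

(x_1,x_2)=(1,0): 5·1+5·0=5≤9, 1·1+5·0=1≤21, objective 9.
(x_1,x_2)=(0,1): 5·0+5·1=5≤9, 1·0+5·1=5≤21, objective 4.
(x_1,x_2)=(0,0): 5·0+5·0=0≤9, 1·0+5·0=0≤21, objective 0.
No feasible integer point exceeds 9.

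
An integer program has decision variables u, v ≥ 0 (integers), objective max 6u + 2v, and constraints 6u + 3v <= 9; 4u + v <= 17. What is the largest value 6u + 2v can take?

The continuous relaxation peaks at (1.5, 0) with value 9.00; rounding to a feasible lattice point costs some objective.
(u,v)=(1,1): 6·1+3·1=9≤9, 4·1+1·1=5≤17, objective 8.
(u,v)=(1,0): 6·1+3·0=6≤9, 4·1+1·0=4≤17, objective 6.
(u,v)=(0,2): 6·0+3·2=6≤9, 4·0+1·2=2≤17, objective 4.
The best lattice point is (1,1), giving 8.

8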